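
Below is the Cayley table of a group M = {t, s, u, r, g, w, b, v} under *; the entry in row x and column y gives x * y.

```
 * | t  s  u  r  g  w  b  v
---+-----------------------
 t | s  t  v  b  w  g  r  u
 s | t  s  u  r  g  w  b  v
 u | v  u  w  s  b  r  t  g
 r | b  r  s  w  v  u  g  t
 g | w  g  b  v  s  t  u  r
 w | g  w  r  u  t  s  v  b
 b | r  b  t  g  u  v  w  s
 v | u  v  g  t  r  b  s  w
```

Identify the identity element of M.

The identity e satisfies e * x = x for all x, so its row in the table reproduces the column headers.
Row s reads: t, s, u, r, g, w, b, v — exactly the header order. So s is the identity.
(Structurally, M here is isomorphic to Z_2 x Z_4.)

s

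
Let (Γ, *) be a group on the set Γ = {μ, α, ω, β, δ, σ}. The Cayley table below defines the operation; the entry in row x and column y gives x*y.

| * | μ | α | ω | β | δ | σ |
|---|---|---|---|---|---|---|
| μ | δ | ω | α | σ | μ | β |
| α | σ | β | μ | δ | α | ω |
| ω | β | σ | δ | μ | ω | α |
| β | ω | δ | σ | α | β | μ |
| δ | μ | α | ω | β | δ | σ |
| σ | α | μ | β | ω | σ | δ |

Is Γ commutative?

No

α*μ = σ but μ*α = ω.
Since α and μ do not commute, Γ is not abelian.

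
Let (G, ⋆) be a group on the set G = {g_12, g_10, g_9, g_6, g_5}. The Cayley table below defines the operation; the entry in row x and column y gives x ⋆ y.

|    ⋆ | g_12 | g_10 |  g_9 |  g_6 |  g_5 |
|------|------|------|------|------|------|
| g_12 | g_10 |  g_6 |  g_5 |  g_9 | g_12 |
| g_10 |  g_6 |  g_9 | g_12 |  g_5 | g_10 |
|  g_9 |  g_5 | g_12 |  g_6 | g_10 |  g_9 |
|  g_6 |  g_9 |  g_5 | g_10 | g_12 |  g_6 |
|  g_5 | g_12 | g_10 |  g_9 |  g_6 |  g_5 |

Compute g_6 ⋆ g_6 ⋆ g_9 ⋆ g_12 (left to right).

g_12

g_6 ⋆ g_6 = g_12
g_12 ⋆ g_9 = g_5
g_5 ⋆ g_12 = g_12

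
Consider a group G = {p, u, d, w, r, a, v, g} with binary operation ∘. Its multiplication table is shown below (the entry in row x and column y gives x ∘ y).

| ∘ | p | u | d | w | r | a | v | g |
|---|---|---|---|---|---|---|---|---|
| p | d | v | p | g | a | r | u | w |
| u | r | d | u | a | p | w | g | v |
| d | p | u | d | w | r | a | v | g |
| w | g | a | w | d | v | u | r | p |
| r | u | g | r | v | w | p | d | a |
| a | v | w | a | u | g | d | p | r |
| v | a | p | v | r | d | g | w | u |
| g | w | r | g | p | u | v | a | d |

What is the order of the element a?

2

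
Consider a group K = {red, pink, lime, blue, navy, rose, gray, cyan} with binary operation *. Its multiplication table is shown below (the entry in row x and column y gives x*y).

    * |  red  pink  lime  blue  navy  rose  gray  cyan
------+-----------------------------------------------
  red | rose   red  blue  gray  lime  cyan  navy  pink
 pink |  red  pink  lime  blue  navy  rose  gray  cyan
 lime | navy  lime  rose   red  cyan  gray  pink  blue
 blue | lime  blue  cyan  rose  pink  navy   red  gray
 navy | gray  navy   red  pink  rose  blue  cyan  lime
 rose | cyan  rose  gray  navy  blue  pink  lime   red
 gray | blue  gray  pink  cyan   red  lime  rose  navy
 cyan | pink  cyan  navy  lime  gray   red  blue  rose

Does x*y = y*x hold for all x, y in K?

No

lime*navy = cyan but navy*lime = red.
Since lime and navy do not commute, K is not abelian.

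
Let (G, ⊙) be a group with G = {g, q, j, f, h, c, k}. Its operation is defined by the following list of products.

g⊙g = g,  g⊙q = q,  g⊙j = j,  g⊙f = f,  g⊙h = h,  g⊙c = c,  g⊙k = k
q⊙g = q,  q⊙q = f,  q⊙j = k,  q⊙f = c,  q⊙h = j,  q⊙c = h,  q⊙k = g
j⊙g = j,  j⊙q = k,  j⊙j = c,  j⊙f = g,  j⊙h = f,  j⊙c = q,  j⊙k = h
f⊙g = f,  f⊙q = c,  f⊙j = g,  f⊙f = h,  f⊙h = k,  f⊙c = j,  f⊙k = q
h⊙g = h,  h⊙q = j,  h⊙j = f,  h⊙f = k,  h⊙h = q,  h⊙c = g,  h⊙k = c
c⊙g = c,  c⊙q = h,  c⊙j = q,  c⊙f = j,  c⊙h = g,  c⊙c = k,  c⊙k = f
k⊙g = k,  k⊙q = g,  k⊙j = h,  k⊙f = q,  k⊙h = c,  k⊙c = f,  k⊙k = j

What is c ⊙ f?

j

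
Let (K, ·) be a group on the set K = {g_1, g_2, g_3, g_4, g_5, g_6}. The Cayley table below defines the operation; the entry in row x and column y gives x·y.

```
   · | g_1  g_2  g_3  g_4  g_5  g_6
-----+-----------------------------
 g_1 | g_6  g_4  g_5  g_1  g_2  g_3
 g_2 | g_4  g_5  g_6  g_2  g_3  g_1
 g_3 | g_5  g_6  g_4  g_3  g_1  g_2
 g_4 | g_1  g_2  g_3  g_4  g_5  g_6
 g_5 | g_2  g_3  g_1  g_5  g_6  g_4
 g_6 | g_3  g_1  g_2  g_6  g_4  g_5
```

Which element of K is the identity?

g_4

The identity e satisfies e·x = x for all x, so its row in the table reproduces the column headers.
Row g_4 reads: g_1, g_2, g_3, g_4, g_5, g_6 — exactly the header order. So g_4 is the identity.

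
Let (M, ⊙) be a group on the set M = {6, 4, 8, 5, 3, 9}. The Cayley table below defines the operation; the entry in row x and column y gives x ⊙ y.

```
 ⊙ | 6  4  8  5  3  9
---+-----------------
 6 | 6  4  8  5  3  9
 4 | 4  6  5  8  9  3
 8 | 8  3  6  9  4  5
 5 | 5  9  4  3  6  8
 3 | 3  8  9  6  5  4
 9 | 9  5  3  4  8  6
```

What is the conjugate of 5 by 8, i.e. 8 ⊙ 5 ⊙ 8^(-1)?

3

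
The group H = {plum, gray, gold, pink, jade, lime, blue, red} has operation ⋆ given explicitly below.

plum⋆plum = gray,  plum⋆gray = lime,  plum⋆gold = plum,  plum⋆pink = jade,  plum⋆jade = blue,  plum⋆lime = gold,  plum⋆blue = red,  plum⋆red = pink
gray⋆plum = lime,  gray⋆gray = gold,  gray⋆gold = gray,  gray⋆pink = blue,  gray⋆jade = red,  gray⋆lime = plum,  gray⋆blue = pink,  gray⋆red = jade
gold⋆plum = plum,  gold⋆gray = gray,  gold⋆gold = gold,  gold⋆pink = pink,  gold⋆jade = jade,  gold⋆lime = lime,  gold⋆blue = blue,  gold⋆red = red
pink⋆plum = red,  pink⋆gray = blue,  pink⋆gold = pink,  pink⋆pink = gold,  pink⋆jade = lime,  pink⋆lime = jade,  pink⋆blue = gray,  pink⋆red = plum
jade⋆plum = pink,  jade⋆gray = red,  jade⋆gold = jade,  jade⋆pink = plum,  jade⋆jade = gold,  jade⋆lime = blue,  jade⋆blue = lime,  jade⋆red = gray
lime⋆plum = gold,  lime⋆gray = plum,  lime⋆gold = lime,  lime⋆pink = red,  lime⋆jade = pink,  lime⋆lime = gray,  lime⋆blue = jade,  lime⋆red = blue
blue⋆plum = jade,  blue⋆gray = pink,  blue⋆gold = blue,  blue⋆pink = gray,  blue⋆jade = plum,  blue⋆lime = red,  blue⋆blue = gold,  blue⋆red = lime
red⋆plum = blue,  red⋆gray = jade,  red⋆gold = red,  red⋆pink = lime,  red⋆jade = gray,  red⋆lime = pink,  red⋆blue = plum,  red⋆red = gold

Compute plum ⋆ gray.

lime

Read row plum, column gray: plum ⋆ gray = lime.
(Structurally, H here is isomorphic to the dihedral group D_4.)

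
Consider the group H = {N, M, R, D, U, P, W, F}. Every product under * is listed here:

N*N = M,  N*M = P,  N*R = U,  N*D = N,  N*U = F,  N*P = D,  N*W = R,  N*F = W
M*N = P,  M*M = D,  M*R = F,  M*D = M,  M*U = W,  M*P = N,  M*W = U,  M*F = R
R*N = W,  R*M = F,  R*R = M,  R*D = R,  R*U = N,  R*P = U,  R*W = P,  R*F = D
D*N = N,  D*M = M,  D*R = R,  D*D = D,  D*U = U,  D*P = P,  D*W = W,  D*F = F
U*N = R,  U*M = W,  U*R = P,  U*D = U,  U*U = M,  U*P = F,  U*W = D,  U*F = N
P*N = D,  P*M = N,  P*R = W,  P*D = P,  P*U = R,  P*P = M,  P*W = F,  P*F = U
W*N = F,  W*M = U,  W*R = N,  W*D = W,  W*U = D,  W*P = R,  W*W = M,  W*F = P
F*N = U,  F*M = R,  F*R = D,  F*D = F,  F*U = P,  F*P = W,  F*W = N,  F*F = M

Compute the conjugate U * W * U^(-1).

The identity is D. In row U, the entry D sits in column W, so U^(-1) = W.
U * W = D
D * W = W

W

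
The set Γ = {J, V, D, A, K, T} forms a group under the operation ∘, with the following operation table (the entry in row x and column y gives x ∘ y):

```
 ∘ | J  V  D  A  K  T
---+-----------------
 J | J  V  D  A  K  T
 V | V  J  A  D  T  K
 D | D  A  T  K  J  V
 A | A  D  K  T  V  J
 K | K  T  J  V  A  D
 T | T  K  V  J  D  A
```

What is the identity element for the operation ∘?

J

The identity e satisfies e ∘ x = x for all x, so its row in the table reproduces the column headers.
Row J reads: J, V, D, A, K, T — exactly the header order. So J is the identity.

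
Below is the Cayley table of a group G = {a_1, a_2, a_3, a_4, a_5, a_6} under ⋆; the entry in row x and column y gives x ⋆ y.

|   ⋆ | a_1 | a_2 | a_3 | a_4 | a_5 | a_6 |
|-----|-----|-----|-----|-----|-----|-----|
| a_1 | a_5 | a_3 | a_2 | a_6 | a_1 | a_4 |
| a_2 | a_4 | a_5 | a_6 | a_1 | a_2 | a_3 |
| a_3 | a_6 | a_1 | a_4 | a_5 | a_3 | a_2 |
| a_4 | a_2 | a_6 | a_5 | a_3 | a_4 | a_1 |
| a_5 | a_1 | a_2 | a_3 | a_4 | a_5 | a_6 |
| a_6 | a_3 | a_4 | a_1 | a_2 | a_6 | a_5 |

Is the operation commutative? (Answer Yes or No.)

No

a_4 ⋆ a_2 = a_6 but a_2 ⋆ a_4 = a_1.
Since a_4 and a_2 do not commute, G is not abelian.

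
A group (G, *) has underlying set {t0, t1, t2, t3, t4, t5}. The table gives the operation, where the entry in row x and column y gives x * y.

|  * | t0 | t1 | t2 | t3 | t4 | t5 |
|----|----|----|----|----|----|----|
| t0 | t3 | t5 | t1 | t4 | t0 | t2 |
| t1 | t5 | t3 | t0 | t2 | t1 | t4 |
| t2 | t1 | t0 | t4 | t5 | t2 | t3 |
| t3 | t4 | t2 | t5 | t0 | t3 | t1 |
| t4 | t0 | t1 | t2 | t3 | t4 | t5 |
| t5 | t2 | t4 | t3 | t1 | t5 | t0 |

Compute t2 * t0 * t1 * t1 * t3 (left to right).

t5

t2 * t0 = t1
t1 * t1 = t3
t3 * t1 = t2
t2 * t3 = t5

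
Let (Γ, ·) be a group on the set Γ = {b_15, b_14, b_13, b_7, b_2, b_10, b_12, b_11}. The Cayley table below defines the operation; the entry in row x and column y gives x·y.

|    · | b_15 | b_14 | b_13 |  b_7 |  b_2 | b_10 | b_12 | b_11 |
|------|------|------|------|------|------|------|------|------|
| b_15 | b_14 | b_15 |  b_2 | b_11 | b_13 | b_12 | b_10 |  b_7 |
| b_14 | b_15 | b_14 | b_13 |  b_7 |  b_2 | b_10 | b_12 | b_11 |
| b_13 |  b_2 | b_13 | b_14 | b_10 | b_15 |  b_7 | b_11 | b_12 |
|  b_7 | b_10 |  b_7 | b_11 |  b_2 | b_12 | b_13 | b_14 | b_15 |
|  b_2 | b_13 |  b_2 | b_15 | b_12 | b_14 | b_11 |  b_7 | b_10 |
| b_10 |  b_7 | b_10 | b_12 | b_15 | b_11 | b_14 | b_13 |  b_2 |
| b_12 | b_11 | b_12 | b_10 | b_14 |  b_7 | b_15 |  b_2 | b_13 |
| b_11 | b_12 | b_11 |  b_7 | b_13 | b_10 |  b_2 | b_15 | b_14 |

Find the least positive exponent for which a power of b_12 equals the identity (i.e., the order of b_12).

4

The identity element is b_14 (its row matches the header).
b_12^1 = b_12
b_12^2 = b_12·b_12 = b_2
b_12^3 = b_2·b_12 = b_7
b_12^4 = b_7·b_12 = b_14
The first power of b_12 equal to the identity is b_12^4, so ord(b_12) = 4.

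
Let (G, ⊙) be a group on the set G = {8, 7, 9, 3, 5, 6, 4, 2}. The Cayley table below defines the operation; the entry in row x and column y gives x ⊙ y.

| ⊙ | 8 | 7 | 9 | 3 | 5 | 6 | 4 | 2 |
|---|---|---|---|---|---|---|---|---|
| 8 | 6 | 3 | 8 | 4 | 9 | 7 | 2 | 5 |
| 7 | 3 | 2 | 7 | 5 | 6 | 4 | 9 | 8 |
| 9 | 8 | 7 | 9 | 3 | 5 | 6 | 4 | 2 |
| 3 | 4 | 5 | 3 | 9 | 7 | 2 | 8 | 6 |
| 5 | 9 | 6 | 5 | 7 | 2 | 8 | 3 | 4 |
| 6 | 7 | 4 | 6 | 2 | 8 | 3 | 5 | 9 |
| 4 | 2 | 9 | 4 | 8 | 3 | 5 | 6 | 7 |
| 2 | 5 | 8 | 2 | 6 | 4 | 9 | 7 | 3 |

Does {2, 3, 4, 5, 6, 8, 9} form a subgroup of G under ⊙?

No

5 ⊙ 3 = 7, which is not in {2, 3, 4, 5, 6, 8, 9}.
The subset is not closed under ⊙, so it is not a subgroup.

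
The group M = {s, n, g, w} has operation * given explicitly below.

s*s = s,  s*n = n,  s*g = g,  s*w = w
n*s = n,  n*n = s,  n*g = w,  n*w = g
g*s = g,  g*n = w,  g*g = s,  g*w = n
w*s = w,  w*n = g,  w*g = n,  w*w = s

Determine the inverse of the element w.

First locate the identity: row s matches the header, so s is the identity.
Scan row w for s: w * w = s. Hence w^(-1) = w.
(Structurally, M here is isomorphic to the Klein four-group V_4.)

w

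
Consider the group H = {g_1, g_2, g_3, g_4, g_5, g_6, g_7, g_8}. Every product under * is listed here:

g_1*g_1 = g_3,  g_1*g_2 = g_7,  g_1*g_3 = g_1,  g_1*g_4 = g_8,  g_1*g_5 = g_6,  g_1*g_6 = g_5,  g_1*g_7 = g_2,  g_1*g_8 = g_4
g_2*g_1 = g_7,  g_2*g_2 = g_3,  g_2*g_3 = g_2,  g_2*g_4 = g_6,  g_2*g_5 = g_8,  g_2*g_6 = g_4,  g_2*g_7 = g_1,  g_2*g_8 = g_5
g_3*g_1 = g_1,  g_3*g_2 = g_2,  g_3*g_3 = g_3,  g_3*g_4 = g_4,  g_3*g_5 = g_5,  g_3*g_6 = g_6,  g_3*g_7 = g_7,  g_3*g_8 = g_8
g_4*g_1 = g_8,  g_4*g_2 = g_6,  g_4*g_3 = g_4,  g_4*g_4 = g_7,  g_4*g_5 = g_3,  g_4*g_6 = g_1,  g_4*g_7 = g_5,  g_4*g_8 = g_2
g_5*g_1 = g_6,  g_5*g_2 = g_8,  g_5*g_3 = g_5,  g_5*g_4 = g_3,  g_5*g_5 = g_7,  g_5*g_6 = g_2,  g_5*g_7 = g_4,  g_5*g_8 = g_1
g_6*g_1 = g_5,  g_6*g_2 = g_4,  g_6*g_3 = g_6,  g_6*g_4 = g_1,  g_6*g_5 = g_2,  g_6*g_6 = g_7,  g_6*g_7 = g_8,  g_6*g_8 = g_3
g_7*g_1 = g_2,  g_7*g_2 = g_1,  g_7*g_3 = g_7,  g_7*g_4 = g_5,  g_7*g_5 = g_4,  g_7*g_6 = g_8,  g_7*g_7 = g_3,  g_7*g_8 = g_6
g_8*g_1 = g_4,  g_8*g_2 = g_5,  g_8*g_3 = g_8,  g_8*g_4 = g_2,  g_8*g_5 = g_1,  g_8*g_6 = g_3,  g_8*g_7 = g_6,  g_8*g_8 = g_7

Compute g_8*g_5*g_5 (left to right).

g_6

g_8*g_5 = g_1
g_1*g_5 = g_6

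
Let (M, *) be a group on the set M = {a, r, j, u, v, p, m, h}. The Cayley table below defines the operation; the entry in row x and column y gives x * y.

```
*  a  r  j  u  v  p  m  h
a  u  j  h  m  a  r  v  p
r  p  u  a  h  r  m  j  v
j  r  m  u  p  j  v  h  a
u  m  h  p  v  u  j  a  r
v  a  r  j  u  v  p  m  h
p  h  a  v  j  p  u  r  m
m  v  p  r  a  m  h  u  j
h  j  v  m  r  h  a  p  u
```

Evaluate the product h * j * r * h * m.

u

h * j = m
m * r = p
p * h = m
m * m = u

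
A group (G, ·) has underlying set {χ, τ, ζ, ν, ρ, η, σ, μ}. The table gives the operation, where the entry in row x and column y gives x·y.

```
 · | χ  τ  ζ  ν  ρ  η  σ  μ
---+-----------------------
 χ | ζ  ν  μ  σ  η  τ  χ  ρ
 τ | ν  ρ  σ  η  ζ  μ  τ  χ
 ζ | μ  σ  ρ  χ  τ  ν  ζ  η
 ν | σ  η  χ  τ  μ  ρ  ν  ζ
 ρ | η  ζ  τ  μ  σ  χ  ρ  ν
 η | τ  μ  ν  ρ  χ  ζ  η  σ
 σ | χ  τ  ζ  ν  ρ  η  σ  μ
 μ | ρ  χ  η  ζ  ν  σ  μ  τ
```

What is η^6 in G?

η^1 = η
η^2 = η·η = ζ
η^3 = ζ·η = ν
η^4 = ν·η = ρ
η^5 = ρ·η = χ
η^6 = χ·η = τ

τ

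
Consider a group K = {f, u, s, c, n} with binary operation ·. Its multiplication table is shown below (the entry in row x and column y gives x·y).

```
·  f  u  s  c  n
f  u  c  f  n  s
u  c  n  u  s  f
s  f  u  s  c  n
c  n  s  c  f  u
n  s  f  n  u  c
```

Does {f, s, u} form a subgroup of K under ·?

No

u·u = n, which is not in {f, s, u}.
The subset is not closed under ·, so it is not a subgroup.
(Structurally, K here is isomorphic to the cyclic group Z_5.)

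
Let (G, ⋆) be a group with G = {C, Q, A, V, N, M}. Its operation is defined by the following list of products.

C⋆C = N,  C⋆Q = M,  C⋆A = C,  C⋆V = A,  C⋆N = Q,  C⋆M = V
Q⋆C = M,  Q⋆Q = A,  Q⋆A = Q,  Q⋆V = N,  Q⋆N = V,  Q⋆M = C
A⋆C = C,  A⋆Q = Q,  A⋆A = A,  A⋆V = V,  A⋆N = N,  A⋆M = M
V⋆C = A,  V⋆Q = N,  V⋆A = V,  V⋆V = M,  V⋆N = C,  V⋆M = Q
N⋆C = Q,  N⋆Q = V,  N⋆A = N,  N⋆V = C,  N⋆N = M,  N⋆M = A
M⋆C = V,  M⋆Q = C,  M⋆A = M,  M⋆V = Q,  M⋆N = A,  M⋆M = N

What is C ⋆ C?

N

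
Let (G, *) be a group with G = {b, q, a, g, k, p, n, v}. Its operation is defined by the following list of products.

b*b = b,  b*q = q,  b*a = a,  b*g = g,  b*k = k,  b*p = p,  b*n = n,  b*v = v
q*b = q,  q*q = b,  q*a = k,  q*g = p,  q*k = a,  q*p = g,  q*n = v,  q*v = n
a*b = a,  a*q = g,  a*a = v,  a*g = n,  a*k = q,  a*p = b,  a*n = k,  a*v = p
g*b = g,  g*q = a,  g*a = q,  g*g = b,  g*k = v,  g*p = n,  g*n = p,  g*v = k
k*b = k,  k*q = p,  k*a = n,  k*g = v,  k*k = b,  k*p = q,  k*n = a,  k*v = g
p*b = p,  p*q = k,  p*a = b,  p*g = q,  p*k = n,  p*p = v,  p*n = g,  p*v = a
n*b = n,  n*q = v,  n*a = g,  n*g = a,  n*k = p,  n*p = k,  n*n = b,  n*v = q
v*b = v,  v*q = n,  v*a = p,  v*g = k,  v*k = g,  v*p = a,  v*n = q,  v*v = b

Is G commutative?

a*g = n but g*a = q.
Since a and g do not commute, G is not abelian.

No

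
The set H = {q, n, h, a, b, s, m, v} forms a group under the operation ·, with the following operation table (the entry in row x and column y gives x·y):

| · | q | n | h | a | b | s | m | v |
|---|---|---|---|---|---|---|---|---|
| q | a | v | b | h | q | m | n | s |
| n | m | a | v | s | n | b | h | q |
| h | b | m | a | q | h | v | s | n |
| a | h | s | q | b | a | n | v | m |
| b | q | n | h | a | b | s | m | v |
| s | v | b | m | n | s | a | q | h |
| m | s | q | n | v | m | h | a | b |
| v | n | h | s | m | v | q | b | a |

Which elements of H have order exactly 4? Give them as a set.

{h, m, n, q, s, v}

Identity is b. Compute the order of each non-identity element by repeated multiplication:
  q: q → a → h → b  (order 4)
  n: n → a → s → b  (order 4)
  h: h → a → q → b  (order 4)
  a: a → b  (order 2)
  s: s → a → n → b  (order 4)
  m: m → a → v → b  (order 4)
  v: v → a → m → b  (order 4)
Elements of order 4: {h, m, n, q, s, v}.
(Structurally, H here is isomorphic to the quaternion group Q_8.)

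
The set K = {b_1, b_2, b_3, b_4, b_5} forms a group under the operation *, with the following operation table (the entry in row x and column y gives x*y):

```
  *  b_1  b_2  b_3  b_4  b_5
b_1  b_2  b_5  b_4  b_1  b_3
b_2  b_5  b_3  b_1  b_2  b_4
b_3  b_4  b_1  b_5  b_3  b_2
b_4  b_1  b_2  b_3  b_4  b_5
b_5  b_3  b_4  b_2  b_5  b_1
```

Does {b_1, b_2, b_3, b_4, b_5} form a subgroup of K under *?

Yes

{b_1, b_2, b_3, b_4, b_5} contains the identity b_4.
Checking products: every product of two elements of {b_1, b_2, b_3, b_4, b_5} (read from the table) lies in {b_1, b_2, b_3, b_4, b_5}, so the set is closed.
In a finite group, a nonempty closed subset is a subgroup. So {b_1, b_2, b_3, b_4, b_5} ≤ K.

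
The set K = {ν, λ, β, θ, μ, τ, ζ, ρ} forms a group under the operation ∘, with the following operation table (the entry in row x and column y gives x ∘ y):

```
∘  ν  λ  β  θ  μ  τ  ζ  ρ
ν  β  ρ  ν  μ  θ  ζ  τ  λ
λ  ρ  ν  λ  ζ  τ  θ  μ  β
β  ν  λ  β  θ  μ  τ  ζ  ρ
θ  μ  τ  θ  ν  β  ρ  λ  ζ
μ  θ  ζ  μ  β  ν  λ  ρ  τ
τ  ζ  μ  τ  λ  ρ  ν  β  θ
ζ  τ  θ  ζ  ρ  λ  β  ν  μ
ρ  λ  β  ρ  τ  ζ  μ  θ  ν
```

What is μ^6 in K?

μ^1 = μ
μ^2 = μ ∘ μ = ν
μ^3 = ν ∘ μ = θ
μ^4 = θ ∘ μ = β
μ^5 = β ∘ μ = μ
μ^6 = μ ∘ μ = ν

ν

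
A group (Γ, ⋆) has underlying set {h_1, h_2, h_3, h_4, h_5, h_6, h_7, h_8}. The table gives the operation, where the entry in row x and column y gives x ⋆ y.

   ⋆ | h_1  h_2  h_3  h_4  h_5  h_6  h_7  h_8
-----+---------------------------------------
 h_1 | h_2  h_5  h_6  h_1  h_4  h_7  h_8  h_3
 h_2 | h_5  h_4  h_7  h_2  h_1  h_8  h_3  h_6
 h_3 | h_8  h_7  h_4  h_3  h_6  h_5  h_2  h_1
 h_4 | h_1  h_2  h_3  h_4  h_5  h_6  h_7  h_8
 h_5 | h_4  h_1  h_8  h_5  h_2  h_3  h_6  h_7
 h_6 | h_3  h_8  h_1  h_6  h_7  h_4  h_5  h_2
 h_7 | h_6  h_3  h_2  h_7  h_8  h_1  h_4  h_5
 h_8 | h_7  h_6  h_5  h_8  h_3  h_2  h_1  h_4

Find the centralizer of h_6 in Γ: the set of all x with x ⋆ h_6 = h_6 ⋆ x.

Compare row h_6 with column h_6 entry by entry.
h_8 ⋆ h_6 = h_2 = h_6 ⋆ h_8, so h_8 commutes with h_6.
h_3 ⋆ h_6 = h_5 but h_6 ⋆ h_3 = h_1, so h_3 does not.
Collecting the elements that commute with h_6: C(h_6) = {h_2, h_4, h_6, h_8}.

{h_2, h_4, h_6, h_8}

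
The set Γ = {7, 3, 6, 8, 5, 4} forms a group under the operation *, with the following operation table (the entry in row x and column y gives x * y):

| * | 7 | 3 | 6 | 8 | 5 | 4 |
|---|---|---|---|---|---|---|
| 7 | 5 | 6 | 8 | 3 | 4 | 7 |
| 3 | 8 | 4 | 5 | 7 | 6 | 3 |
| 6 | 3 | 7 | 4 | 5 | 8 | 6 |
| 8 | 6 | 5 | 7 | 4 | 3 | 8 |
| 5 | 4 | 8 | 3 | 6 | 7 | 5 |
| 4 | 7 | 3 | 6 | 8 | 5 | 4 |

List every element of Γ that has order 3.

{5, 7}

Identity is 4. Compute the order of each non-identity element by repeated multiplication:
  7: 7 → 5 → 4  (order 3)
  3: 3 → 4  (order 2)
  6: 6 → 4  (order 2)
  8: 8 → 4  (order 2)
  5: 5 → 7 → 4  (order 3)
Elements of order 3: {5, 7}.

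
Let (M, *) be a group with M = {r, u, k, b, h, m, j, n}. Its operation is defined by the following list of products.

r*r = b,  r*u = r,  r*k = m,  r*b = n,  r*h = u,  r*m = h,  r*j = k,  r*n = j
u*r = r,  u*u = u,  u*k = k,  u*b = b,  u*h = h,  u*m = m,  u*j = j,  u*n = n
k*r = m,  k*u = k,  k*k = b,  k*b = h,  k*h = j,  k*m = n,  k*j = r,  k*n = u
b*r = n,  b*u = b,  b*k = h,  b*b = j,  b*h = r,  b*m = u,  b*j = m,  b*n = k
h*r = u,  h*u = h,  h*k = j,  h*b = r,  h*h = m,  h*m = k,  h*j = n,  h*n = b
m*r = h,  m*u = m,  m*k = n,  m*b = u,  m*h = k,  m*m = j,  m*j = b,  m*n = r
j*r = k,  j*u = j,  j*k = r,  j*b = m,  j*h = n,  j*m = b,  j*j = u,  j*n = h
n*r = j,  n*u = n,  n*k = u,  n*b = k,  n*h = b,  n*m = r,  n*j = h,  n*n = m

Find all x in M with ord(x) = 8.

Identity is u. Compute the order of each non-identity element by repeated multiplication:
  r: r → b → n → j → k → m → h → u  (order 8)
  k: k → b → h → j → r → m → n → u  (order 8)
  b: b → j → m → u  (order 4)
  h: h → m → k → j → n → b → r → u  (order 8)
  m: m → j → b → u  (order 4)
  j: j → u  (order 2)
  n: n → m → r → j → h → b → k → u  (order 8)
Elements of order 8: {h, k, n, r}.

{h, k, n, r}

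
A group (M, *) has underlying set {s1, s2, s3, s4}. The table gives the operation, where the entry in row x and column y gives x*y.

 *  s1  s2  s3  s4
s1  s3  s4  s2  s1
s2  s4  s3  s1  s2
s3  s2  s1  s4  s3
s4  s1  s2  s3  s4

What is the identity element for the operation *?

s4

The identity e satisfies e*x = x for all x, so its row in the table reproduces the column headers.
Row s4 reads: s1, s2, s3, s4 — exactly the header order. So s4 is the identity.
(Structurally, M here is isomorphic to the cyclic group Z_4.)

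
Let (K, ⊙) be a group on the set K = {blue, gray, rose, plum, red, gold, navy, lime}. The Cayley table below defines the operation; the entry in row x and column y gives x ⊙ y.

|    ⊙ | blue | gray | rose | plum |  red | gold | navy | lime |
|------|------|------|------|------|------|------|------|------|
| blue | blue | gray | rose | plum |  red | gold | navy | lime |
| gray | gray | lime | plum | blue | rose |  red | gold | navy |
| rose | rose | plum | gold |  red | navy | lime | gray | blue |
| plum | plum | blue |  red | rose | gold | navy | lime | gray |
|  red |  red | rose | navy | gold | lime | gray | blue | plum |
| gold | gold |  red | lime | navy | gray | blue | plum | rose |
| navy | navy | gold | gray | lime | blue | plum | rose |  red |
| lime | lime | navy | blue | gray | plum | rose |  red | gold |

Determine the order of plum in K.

The identity element is blue (its row matches the header).
plum^1 = plum
plum^2 = plum ⊙ plum = rose
plum^3 = rose ⊙ plum = red
plum^4 = red ⊙ plum = gold
plum^5 = gold ⊙ plum = navy
plum^6 = navy ⊙ plum = lime
plum^7 = lime ⊙ plum = gray
plum^8 = gray ⊙ plum = blue
The first power of plum equal to the identity is plum^8, so ord(plum) = 8.
(Structurally, K here is isomorphic to the cyclic group Z_8.)

8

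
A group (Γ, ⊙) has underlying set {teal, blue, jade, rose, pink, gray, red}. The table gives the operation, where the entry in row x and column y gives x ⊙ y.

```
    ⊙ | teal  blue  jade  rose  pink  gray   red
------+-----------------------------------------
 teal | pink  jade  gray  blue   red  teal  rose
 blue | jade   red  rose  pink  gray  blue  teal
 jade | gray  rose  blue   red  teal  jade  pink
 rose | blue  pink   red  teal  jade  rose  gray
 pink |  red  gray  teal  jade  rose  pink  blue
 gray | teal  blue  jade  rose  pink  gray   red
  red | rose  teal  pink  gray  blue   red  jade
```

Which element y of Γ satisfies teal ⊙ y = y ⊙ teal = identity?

jade

First locate the identity: row gray matches the header, so gray is the identity.
Scan row teal for gray: teal ⊙ jade = gray. Hence teal^(-1) = jade.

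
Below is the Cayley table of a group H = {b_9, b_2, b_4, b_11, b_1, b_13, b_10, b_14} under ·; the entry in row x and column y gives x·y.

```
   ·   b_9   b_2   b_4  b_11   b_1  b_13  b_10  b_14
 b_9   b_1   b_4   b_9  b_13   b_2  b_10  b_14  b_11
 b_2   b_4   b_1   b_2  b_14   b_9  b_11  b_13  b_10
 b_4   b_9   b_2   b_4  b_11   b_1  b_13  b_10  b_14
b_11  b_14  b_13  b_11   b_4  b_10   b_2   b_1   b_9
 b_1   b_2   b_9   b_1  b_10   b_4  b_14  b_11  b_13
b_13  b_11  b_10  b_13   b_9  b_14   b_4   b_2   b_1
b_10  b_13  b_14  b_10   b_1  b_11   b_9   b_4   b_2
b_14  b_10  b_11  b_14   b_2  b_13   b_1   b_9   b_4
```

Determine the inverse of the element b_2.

b_9

First locate the identity: row b_4 matches the header, so b_4 is the identity.
Scan row b_2 for b_4: b_2·b_9 = b_4. Hence b_2^(-1) = b_9.
(Structurally, H here is isomorphic to the dihedral group D_4.)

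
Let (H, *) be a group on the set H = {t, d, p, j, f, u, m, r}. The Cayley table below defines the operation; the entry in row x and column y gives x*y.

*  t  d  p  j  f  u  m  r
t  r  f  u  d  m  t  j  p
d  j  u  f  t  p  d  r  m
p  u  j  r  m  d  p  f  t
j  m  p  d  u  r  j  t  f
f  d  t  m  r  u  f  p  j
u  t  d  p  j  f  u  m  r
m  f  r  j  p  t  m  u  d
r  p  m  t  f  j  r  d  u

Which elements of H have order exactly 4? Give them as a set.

Identity is u. Compute the order of each non-identity element by repeated multiplication:
  t: t → r → p → u  (order 4)
  d: d → u  (order 2)
  p: p → r → t → u  (order 4)
  j: j → u  (order 2)
  f: f → u  (order 2)
  m: m → u  (order 2)
  r: r → u  (order 2)
Elements of order 4: {p, t}.

{p, t}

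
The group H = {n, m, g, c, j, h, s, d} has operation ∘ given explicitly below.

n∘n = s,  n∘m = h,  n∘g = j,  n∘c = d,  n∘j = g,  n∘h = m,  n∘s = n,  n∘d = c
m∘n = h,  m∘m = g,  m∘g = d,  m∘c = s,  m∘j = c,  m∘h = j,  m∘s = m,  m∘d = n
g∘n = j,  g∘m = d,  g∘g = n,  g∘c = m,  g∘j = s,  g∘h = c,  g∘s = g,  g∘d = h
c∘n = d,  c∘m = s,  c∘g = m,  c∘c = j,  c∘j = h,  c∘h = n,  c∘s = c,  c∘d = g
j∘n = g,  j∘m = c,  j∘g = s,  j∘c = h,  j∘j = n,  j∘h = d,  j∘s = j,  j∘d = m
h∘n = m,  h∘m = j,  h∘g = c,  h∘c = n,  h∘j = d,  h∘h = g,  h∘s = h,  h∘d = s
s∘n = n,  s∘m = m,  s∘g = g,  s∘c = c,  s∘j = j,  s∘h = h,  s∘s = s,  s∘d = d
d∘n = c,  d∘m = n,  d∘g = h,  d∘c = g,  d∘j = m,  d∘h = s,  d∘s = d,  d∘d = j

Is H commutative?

Check whether the table is symmetric across its main diagonal.
Every entry (row x, col y) equals the entry (row y, col x), so H is abelian.

Yes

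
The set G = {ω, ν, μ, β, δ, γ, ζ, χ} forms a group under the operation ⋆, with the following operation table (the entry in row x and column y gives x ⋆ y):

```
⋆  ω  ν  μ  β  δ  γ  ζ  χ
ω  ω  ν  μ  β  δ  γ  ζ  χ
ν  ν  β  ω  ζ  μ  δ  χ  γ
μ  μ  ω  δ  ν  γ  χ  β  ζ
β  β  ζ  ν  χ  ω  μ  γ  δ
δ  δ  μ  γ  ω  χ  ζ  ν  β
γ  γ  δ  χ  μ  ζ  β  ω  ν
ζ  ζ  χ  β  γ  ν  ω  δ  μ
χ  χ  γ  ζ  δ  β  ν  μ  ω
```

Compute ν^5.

ν^1 = ν
ν^2 = ν ⋆ ν = β
ν^3 = β ⋆ ν = ζ
ν^4 = ζ ⋆ ν = χ
ν^5 = χ ⋆ ν = γ

γ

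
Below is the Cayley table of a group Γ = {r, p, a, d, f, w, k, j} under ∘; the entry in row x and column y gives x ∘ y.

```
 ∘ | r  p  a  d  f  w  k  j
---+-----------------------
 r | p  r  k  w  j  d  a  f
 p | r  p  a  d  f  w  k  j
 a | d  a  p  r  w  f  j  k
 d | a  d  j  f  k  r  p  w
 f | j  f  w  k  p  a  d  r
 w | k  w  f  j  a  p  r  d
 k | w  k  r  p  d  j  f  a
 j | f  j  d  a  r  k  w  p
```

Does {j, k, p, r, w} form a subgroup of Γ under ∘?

No

k ∘ k = f, which is not in {j, k, p, r, w}.
The subset is not closed under ∘, so it is not a subgroup.
(Structurally, Γ here is isomorphic to the dihedral group D_4.)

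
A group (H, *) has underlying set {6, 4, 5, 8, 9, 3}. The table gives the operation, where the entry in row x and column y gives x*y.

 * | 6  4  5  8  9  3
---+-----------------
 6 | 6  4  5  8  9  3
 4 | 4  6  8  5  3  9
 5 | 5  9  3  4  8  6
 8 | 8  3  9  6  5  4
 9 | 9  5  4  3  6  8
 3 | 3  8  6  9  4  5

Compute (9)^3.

9

9^1 = 9
9^2 = 9*9 = 6
9^3 = 6*9 = 9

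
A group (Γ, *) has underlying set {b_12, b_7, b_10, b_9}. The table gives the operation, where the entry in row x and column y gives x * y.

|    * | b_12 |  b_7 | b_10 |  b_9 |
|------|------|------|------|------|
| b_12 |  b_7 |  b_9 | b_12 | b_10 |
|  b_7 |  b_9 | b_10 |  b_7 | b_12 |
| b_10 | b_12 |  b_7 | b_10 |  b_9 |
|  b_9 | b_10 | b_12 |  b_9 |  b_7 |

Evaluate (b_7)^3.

b_7

b_7^1 = b_7
b_7^2 = b_7 * b_7 = b_10
b_7^3 = b_10 * b_7 = b_7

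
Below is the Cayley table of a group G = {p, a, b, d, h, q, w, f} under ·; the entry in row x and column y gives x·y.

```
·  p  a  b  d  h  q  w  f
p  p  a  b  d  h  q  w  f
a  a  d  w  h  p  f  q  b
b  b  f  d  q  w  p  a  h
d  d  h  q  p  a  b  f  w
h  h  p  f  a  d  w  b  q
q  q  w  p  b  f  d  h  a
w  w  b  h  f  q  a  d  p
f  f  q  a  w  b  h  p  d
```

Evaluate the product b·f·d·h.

b·f = h
h·d = a
a·h = p

p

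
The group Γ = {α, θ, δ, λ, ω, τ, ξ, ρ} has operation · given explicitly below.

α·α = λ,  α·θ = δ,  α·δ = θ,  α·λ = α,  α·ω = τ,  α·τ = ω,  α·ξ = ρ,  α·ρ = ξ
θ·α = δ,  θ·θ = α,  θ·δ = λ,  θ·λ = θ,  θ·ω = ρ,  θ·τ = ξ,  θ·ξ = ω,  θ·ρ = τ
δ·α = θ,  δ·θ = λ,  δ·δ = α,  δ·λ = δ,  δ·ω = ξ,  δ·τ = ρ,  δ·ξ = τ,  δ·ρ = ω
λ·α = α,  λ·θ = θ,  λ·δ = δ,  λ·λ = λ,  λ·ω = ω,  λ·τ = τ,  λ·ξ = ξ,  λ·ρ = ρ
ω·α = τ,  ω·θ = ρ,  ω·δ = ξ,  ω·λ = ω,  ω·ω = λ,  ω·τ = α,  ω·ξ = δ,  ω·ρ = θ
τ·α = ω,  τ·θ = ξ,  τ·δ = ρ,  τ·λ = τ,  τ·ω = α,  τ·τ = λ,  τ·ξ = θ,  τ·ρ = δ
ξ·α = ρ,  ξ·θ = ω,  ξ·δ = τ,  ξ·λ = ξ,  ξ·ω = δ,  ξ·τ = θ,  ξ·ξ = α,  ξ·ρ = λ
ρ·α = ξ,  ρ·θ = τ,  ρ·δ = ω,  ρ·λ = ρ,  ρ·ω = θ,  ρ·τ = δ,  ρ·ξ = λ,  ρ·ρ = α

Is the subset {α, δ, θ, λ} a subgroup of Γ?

Yes

{α, δ, θ, λ} contains the identity λ.
Checking products: every product of two elements of {α, δ, θ, λ} (read from the table) lies in {α, δ, θ, λ}, so the set is closed.
In a finite group, a nonempty closed subset is a subgroup. So {α, δ, θ, λ} ≤ Γ.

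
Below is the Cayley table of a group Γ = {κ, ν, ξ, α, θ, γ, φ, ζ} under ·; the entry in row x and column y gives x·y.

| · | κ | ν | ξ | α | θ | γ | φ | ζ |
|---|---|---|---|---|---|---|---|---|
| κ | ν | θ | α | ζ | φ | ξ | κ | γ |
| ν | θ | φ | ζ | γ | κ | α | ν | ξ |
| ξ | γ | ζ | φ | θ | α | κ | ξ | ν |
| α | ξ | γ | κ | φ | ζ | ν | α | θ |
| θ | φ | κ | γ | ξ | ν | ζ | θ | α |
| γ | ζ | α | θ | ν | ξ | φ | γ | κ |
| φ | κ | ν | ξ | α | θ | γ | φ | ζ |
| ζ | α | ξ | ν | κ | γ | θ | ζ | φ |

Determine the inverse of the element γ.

First locate the identity: row φ matches the header, so φ is the identity.
Scan row γ for φ: γ·γ = φ. Hence γ^(-1) = γ.

γ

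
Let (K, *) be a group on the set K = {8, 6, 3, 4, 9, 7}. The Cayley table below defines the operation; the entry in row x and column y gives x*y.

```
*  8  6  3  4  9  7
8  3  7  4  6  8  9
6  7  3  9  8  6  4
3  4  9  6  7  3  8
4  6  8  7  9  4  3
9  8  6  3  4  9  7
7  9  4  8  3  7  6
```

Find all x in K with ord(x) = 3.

{3, 6}

Identity is 9. Compute the order of each non-identity element by repeated multiplication:
  8: 8 → 3 → 4 → 6 → 7 → 9  (order 6)
  6: 6 → 3 → 9  (order 3)
  3: 3 → 6 → 9  (order 3)
  4: 4 → 9  (order 2)
  7: 7 → 6 → 4 → 3 → 8 → 9  (order 6)
Elements of order 3: {3, 6}.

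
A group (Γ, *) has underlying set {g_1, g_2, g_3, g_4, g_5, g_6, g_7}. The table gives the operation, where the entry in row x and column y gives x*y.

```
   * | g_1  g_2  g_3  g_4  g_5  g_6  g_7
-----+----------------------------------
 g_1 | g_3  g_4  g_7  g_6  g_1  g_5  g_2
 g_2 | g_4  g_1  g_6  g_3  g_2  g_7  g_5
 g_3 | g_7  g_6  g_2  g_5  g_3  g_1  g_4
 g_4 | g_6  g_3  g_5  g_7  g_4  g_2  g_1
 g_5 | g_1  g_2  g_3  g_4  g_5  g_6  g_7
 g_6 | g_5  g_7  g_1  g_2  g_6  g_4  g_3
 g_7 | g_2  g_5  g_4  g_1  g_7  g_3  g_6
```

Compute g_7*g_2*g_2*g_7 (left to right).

g_5

g_7*g_2 = g_5
g_5*g_2 = g_2
g_2*g_7 = g_5
(Structurally, Γ here is isomorphic to the cyclic group Z_7.)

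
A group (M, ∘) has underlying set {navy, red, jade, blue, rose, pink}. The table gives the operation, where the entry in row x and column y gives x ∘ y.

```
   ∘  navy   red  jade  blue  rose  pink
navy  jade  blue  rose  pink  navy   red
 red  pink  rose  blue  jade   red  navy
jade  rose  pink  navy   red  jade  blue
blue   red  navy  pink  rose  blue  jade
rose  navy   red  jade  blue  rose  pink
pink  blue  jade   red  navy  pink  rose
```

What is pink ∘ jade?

red

Read row pink, column jade: pink ∘ jade = red.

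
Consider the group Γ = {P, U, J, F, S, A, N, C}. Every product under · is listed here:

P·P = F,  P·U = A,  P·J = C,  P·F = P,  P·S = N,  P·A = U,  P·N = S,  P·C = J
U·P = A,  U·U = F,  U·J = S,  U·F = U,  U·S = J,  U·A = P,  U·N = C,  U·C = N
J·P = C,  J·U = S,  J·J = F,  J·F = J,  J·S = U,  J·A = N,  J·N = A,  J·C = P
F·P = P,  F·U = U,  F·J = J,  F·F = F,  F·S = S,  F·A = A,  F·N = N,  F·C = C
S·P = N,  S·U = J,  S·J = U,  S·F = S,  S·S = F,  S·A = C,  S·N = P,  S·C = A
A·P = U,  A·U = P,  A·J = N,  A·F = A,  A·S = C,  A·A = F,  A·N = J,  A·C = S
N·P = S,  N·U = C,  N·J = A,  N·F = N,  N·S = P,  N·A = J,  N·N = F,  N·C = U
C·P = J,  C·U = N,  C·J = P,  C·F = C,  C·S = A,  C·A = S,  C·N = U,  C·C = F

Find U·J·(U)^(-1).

J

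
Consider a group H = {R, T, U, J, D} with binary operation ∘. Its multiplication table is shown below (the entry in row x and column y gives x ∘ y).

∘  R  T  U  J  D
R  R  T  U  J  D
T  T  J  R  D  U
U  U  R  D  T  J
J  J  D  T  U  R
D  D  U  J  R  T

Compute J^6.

J^1 = J
J^2 = J ∘ J = U
J^3 = U ∘ J = T
J^4 = T ∘ J = D
J^5 = D ∘ J = R
J^6 = R ∘ J = J
(Structurally, H here is isomorphic to the cyclic group Z_5.)

J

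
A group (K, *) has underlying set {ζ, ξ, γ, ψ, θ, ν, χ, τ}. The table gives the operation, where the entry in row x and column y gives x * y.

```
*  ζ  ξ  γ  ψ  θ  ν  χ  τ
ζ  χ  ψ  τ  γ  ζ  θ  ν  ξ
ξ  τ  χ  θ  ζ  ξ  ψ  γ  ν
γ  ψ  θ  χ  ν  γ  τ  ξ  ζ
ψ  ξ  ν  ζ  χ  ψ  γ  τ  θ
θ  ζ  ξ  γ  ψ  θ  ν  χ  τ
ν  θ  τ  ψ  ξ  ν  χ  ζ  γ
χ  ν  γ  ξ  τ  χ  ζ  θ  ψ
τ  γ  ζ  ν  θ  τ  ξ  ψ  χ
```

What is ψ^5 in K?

ψ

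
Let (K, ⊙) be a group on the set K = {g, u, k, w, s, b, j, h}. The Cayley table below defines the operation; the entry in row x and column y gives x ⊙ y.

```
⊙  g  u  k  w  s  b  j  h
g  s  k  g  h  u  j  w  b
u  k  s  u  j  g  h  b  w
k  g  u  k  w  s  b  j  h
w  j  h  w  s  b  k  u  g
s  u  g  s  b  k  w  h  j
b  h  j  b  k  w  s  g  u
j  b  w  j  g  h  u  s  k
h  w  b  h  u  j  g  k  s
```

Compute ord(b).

The identity element is k (its row matches the header).
b^1 = b
b^2 = b ⊙ b = s
b^3 = s ⊙ b = w
b^4 = w ⊙ b = k
The first power of b equal to the identity is b^4, so ord(b) = 4.

4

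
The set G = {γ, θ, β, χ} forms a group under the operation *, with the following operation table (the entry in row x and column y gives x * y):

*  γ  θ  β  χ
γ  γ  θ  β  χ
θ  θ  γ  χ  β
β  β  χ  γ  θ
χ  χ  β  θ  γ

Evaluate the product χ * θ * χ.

χ * θ = β
β * χ = θ

θ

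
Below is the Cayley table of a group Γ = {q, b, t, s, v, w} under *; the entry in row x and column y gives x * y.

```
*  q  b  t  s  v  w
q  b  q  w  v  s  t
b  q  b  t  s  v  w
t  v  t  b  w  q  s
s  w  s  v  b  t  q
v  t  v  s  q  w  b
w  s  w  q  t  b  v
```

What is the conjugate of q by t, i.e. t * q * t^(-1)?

The identity is b. In row t, the entry b sits in column t, so t^(-1) = t.
t * q = v
v * t = s

s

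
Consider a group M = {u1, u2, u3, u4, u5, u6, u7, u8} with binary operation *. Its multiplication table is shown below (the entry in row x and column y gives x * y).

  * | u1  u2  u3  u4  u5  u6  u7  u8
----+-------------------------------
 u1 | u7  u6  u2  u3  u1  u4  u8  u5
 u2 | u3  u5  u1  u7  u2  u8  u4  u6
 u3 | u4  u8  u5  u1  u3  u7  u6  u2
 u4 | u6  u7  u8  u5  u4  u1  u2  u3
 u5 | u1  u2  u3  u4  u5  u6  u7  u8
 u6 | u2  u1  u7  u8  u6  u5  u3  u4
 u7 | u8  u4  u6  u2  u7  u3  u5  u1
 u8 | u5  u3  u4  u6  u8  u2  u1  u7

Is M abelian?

No

u8 * u2 = u3 but u2 * u8 = u6.
Since u8 and u2 do not commute, M is not abelian.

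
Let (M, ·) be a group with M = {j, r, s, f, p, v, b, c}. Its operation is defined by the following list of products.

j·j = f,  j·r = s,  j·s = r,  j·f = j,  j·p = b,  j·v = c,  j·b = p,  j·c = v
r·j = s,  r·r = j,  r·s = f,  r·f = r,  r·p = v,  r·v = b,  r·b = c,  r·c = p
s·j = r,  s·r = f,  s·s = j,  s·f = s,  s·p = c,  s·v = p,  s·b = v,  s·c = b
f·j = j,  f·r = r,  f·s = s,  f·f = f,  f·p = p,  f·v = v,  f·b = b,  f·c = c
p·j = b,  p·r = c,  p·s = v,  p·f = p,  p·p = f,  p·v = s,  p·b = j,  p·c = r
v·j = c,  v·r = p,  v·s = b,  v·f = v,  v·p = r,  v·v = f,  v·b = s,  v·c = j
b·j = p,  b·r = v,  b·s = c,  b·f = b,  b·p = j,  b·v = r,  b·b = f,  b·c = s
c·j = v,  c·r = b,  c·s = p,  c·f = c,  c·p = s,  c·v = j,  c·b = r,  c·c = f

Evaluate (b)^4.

f

b^1 = b
b^2 = b·b = f
b^3 = f·b = b
b^4 = b·b = f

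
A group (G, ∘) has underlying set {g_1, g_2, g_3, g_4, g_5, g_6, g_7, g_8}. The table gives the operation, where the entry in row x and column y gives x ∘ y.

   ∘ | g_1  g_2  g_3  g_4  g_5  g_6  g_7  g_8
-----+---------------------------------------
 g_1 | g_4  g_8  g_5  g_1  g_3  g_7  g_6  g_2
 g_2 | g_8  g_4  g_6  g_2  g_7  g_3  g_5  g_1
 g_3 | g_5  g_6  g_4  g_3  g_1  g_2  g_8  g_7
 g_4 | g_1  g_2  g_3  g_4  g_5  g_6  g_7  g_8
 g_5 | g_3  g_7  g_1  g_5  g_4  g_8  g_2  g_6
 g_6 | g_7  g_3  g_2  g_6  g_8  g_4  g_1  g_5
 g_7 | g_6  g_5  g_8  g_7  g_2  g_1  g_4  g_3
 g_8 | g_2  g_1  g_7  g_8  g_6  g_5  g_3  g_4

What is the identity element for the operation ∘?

g_4

The identity e satisfies e ∘ x = x for all x, so its row in the table reproduces the column headers.
Row g_4 reads: g_1, g_2, g_3, g_4, g_5, g_6, g_7, g_8 — exactly the header order. So g_4 is the identity.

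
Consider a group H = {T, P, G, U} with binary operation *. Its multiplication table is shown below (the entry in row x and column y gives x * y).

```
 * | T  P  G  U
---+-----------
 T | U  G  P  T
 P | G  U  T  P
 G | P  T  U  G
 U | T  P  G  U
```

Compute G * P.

T

Read row G, column P: G * P = T.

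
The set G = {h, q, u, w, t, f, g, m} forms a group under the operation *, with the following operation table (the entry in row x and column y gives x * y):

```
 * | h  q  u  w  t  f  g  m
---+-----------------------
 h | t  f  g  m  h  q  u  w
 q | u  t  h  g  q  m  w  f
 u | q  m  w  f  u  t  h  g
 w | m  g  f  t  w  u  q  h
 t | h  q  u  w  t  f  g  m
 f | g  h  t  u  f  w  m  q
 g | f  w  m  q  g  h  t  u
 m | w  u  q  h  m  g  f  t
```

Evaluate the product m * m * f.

f

m * m = t
t * f = f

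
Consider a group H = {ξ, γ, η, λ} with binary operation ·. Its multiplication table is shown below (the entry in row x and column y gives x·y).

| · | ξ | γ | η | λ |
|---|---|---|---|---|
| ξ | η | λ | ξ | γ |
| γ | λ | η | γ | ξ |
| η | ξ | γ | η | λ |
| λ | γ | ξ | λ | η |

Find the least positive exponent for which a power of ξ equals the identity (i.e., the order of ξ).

The identity element is η (its row matches the header).
ξ^1 = ξ
ξ^2 = ξ·ξ = η
The first power of ξ equal to the identity is ξ^2, so ord(ξ) = 2.

2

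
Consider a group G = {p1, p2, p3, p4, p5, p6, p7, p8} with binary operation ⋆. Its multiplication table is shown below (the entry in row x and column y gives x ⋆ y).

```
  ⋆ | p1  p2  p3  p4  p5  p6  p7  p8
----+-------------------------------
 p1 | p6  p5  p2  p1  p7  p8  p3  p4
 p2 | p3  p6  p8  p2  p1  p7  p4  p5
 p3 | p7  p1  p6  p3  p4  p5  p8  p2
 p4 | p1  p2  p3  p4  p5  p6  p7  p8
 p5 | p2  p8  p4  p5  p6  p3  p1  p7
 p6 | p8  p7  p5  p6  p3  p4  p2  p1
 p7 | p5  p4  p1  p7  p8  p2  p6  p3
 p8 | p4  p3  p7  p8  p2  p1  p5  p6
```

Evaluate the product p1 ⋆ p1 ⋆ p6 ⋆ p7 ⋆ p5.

p1 ⋆ p1 = p6
p6 ⋆ p6 = p4
p4 ⋆ p7 = p7
p7 ⋆ p5 = p8
(Structurally, G here is isomorphic to the quaternion group Q_8.)

p8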